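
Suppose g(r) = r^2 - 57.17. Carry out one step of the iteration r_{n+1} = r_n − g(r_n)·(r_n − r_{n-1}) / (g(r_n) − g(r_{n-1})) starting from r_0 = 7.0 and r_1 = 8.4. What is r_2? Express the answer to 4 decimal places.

7.5305

g(7.0) = -8.170000, g(8.4) = 13.390000
r_2 = 8.400000 − 13.390000·(8.400000 − 7.000000) / (13.390000 − (-8.170000)) = 8.400000 − (18.746000)/(21.560000) = 7.530519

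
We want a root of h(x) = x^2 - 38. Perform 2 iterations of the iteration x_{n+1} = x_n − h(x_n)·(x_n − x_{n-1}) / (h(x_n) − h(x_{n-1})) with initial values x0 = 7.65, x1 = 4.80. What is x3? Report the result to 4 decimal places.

6.1850

h(7.65) = 20.522500, h(4.80) = -14.960000
x2 = 4.800000 − (-14.960000)·(4.800000 − 7.650000) / (-14.960000 − 20.522500) = 4.800000 − (42.636000)/(-35.482500) = 6.001606
h(6.001606) = -1.980720
x3 = 6.001606 − (-1.980720)·(6.001606 − 4.800000) / (-1.980720 − (-14.960000)) = 6.001606 − (-2.380046)/(12.979280) = 6.184979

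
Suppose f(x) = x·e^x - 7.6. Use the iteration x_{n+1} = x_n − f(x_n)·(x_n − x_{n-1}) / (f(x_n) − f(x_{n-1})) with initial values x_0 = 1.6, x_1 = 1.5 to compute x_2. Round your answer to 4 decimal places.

1.5730

f(1.6) = 0.324852, f(1.5) = -0.877466
x_2 = 1.500000 − (-0.877466)·(1.500000 − 1.600000) / (-0.877466 − 0.324852) = 1.500000 − (0.087747)/(-1.202318) = 1.572981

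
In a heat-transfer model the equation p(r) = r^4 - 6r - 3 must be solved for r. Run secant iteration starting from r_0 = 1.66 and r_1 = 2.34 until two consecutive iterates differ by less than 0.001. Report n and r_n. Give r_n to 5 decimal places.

n = 6, r_n = 1.96009

p(1.66) = -5.3666686, p(2.34) = 12.9421954
r_2 = 2.3400000 − 12.9421954·(0.6800000)/(18.3088640) = 1.8593207;  |Δ| = 0.4806793
p(1.8593207) = -2.2045682
r_3 = 1.8593207 − (-2.2045682)·(-0.4806793)/(-15.1467636) = 1.9292822;  |Δ| = 0.0699615
p(1.9292822) = -0.7214438
r_4 = 1.9292822 − (-0.7214438)·(0.0699615)/(1.4831244) = 1.9633139;  |Δ| = 0.0340317
p(1.9633139) = 0.0780690
r_5 = 1.9633139 − 0.0780690·(0.0340317)/(0.7995128) = 1.9599908;  |Δ| = 0.0033231
p(1.9599908) = -0.0023303
r_6 = 1.9599908 − (-0.0023303)·(-0.0033231)/(-0.0803993) = 1.9600872;  |Δ| = 0.0000963
|r_6 − r_5| = 0.0000963 < 0.001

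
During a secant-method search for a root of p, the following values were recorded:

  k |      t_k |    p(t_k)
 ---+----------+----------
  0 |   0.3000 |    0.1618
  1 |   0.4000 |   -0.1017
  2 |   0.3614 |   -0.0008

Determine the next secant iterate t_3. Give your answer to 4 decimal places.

t_3 = 0.3614 − (-0.0008)·(0.3614 − 0.4000) / (-0.0008 − (-0.1017))
   = 0.3614 − (0.000031)/(0.100900) = 0.361094

0.3611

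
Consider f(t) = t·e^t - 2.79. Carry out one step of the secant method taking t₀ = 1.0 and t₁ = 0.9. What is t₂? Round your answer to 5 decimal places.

1.01421

f(1.0) = -0.0717182, f(0.9) = -0.5763572
t₂ = 0.9000000 − (-0.5763572)·(0.9000000 − 1.0000000) / (-0.5763572 − (-0.0717182)) = 0.9000000 − (0.0576357)/(-0.5046390) = 1.0142118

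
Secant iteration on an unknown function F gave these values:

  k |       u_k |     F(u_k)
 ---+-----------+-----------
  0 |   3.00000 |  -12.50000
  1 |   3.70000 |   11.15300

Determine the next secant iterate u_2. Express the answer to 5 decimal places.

u_2 = 3.70000 − 11.15300·(3.70000 − 3.00000) / (11.15300 − (-12.50000))
   = 3.70000 − (7.8071000)/(23.6530000) = 3.3699319

3.36993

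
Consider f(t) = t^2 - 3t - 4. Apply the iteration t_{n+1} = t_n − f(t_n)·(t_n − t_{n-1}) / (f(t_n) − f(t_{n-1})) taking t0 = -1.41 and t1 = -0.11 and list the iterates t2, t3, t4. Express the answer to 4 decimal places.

f(-1.41) = 2.218100, f(-0.11) = -3.657900
t2 = -0.110000 − (-3.657900)·(-0.110000 − (-1.410000)) / (-3.657900 − 2.218100) = -0.110000 − (-4.755270)/(-5.876000) = -0.919270
f(-0.919270) = -0.397133
t3 = -0.919270 − (-0.397133)·(-0.919270 − (-0.110000)) / (-0.397133 − (-3.657900)) = -0.919270 − (0.321388)/(3.260767) = -1.017832
f(-1.017832) = 0.089478
t4 = -1.017832 − 0.089478·(-1.017832 − (-0.919270)) / (0.089478 − (-0.397133)) = -1.017832 − (-0.008819)/(0.486611) = -0.999708

-0.9193, -1.0178, -0.9997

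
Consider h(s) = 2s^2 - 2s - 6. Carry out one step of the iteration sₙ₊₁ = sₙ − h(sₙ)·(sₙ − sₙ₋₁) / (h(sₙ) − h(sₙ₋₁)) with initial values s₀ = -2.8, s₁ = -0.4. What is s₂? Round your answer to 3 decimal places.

-0.981

h(-2.8) = 15.28000, h(-0.4) = -4.88000
s₂ = -0.40000 − (-4.88000)·(-0.40000 − (-2.80000)) / (-4.88000 − 15.28000) = -0.40000 − (-11.71200)/(-20.16000) = -0.98095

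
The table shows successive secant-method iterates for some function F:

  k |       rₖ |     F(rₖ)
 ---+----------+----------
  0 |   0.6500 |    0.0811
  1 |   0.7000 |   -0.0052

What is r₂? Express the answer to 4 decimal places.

0.6970

r₂ = 0.7000 − (-0.0052)·(0.7000 − 0.6500) / (-0.0052 − 0.0811)
   = 0.7000 − (-0.000260)/(-0.086300) = 0.696987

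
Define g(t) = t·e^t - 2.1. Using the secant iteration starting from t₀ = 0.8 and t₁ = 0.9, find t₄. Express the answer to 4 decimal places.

0.8752

g(0.8) = -0.319567, g(0.9) = 0.113643
t₂ = 0.900000 − 0.113643·(0.900000 − 0.800000) / (0.113643 − (-0.319567)) = 0.900000 − (0.011364)/(0.433210) = 0.873767
g(0.873767) = -0.006524
t₃ = 0.873767 − (-0.006524)·(0.873767 − 0.900000) / (-0.006524 − 0.113643) = 0.873767 − (0.000171)/(-0.120166) = 0.875191
g(0.875191) = -0.000123
t₄ = 0.875191 − (-0.000123)·(0.875191 − 0.873767) / (-0.000123 − (-0.006524)) = 0.875191 − (0.000000)/(0.006400) = 0.875219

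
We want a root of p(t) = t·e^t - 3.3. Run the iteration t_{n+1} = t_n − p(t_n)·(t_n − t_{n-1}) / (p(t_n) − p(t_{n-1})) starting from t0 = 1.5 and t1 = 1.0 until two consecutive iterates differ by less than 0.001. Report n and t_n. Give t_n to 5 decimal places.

p(1.5) = 3.4225336, p(1.0) = -0.5817182
t2 = 1.0000000 − (-0.5817182)·(-0.5000000)/(-4.0042518) = 1.0726376;  |Δ| = 0.0726376
p(1.0726376) = -0.1645955
t3 = 1.0726376 − (-0.1645955)·(0.0726376)/(0.4171227) = 1.1013002;  |Δ| = 0.0286626
p(1.1013002) = 0.0127929
t4 = 1.1013002 − 0.0127929·(0.0286626)/(0.1773884) = 1.0992331;  |Δ| = 0.0020671
p(1.0992331) = -0.0002530
t5 = 1.0992331 − (-0.0002530)·(-0.0020671)/(-0.0130458) = 1.0992732;  |Δ| = 0.0000401
|t5 − t4| = 0.0000401 < 0.001

n = 5, t_n = 1.09927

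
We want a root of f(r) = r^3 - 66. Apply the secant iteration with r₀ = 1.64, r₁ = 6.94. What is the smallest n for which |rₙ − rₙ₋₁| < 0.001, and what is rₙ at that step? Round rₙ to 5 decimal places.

n = 8, rₙ = 4.04124

f(1.64) = -61.5890560, f(6.94) = 268.2553840
r₂ = 6.9400000 − 268.2553840·(5.3000000)/(329.8444400) = 2.6296241;  |Δ| = 4.3103759
f(2.6296241) = -47.8163527
r₃ = 2.6296241 − (-47.8163527)·(-4.3103759)/(-316.0717367) = 3.2817117;  |Δ| = 0.6520876
f(3.2817117) = -30.6571752
r₄ = 3.2817117 − (-30.6571752)·(0.6520876)/(17.1591776) = 4.4467537;  |Δ| = 1.1650420
f(4.4467537) = 21.9284112
r₅ = 4.4467537 − 21.9284112·(1.1650420)/(52.5855863) = 3.9609263;  |Δ| = 0.4858274
f(3.9609263) = -3.8572782
r₆ = 3.9609263 − (-3.8572782)·(-0.4858274)/(-25.7856894) = 4.0336011;  |Δ| = 0.0726749
f(4.0336011) = -0.3735595
r₇ = 4.0336011 − (-0.3735595)·(0.0726749)/(3.4837187) = 4.0413941;  |Δ| = 0.0077929
f(4.0413941) = 0.0075475
r₈ = 4.0413941 − 0.0075475·(0.0077929)/(0.3811070) = 4.0412397;  |Δ| = 0.0001543
|r₈ − r₇| = 0.0001543 < 0.001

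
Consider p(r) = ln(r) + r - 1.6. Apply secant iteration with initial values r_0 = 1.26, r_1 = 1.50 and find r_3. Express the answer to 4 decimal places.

1.3213

p(1.26) = -0.108888, p(1.50) = 0.305465
r_2 = 1.500000 − 0.305465·(1.500000 − 1.260000) / (0.305465 − (-0.108888)) = 1.500000 − (0.073312)/(0.414353) = 1.323070
p(1.323070) = 0.003024
r_3 = 1.323070 − 0.003024·(1.323070 − 1.500000) / (0.003024 − 0.305465) = 1.323070 − (-0.000535)/(-0.302441) = 1.321300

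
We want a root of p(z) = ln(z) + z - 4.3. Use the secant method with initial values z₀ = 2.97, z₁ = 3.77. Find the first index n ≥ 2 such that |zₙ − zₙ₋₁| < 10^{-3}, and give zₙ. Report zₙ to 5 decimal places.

n = 4, zₙ = 3.15197

p(2.97) = -0.2414380, p(3.77) = 0.7970750
z₂ = 3.7700000 − 0.7970750·(0.8000000)/(1.0385130) = 3.1559875;  |Δ| = 0.6140125
p(3.1559875) = 0.0052889
z₃ = 3.1559875 − 0.0052889·(-0.6140125)/(-0.7917861) = 3.1518860;  |Δ| = 0.0041014
p(3.1518860) = -0.0001129
z₄ = 3.1518860 − (-0.0001129)·(-0.0041014)/(-0.0054019) = 3.1519718;  |Δ| = 0.0000858
|z₄ − z₃| = 0.0000858 < 10^{-3}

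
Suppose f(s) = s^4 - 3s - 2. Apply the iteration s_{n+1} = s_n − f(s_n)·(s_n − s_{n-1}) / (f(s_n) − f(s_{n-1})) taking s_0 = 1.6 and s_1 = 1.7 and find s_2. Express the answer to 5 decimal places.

1.61644

f(1.6) = -0.2464000, f(1.7) = 1.2521000
s_2 = 1.7000000 − 1.2521000·(1.7000000 − 1.6000000) / (1.2521000 − (-0.2464000)) = 1.7000000 − (0.1252100)/(1.4985000) = 1.6164431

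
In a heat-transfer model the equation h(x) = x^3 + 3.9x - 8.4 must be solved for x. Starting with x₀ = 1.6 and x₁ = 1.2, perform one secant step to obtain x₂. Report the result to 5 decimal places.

1.40285

h(1.6) = 1.9360000, h(1.2) = -1.9920000
x₂ = 1.2000000 − (-1.9920000)·(1.2000000 − 1.6000000) / (-1.9920000 − 1.9360000) = 1.2000000 − (0.7968000)/(-3.9280000) = 1.4028513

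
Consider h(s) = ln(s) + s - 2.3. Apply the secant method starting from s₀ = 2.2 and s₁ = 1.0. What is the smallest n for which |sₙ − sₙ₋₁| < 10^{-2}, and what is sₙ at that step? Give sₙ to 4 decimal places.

h(2.2) = 0.688457, h(1.0) = -1.300000
s₂ = 1.000000 − (-1.300000)·(-1.200000)/(-1.988457) = 1.784528;  |Δ| = 0.784528
h(1.784528) = 0.063682
s₃ = 1.784528 − 0.063682·(0.784528)/(1.363682) = 1.747892;  |Δ| = 0.036636
h(1.747892) = 0.006302
s₄ = 1.747892 − 0.006302·(-0.036636)/(-0.057380) = 1.743868;  |Δ| = 0.004024
|s₄ − s₃| = 0.004024 < 10^{-2}

n = 4, sₙ = 1.7439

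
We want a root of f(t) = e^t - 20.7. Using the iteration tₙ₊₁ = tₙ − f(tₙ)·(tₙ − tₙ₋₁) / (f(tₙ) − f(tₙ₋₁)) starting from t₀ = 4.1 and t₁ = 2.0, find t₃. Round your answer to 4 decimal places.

3.3676

f(4.1) = 39.640288, f(2.0) = -13.310944
t₂ = 2.000000 − (-13.310944)·(2.000000 − 4.100000) / (-13.310944 − 39.640288) = 2.000000 − (27.952982)/(-52.951231) = 2.527901
f(2.527901) = -8.172822
t₃ = 2.527901 − (-8.172822)·(2.527901 − 2.000000) / (-8.172822 − (-13.310944)) = 2.527901 − (-4.314437)/(5.138122) = 3.367592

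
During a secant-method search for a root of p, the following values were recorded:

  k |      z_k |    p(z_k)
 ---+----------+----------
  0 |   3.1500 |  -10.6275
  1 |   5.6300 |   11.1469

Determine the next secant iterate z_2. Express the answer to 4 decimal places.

z_2 = 5.6300 − 11.1469·(5.6300 − 3.1500) / (11.1469 − (-10.6275))
   = 5.6300 − (27.644312)/(21.774400) = 4.360421

4.3604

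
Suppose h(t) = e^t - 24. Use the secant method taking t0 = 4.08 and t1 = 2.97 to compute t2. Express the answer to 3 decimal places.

3.096

h(4.08) = 35.14547, h(2.97) = -4.50808
t2 = 2.97000 − (-4.50808)·(2.97000 − 4.08000) / (-4.50808 − 35.14547) = 2.97000 − (5.00397)/(-39.65355) = 3.09619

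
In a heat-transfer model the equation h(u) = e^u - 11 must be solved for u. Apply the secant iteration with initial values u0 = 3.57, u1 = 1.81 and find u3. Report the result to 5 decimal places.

h(3.57) = 24.5165932, h(1.81) = -4.8895526
u2 = 1.8100000 − (-4.8895526)·(1.8100000 − 3.5700000) / (-4.8895526 − 24.5165932) = 1.8100000 − (8.6056125)/(-29.4061457) = 2.1026467
h(2.1026467) = -2.8121878
u3 = 2.1026467 − (-2.8121878)·(2.1026467 − 1.8100000) / (-2.8121878 − (-4.8895526)) = 2.1026467 − (-0.8229776)/(2.0773648) = 2.4988109

2.49881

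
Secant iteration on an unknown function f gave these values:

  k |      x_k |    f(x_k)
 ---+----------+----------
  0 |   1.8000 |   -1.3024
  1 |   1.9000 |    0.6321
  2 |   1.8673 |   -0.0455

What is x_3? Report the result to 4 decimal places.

x_3 = 1.8673 − (-0.0455)·(1.8673 − 1.9000) / (-0.0455 − 0.6321)
   = 1.8673 − (0.001488)/(-0.677600) = 1.869496

1.8695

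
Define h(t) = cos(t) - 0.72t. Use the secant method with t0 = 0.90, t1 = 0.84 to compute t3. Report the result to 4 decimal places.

0.8824

h(0.90) = -0.026390, h(0.84) = 0.062663
t2 = 0.840000 − 0.062663·(0.840000 − 0.900000) / (0.062663 − (-0.026390)) = 0.840000 − (-0.003760)/(0.089053) = 0.882220
h(0.882220) = 0.000241
t3 = 0.882220 − 0.000241·(0.882220 − 0.840000) / (0.000241 − 0.062663) = 0.882220 − (0.000010)/(-0.062422) = 0.882382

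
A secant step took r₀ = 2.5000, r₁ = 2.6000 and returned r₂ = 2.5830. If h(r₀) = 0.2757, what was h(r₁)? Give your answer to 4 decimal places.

-0.0565

The secant line through (2.5000, 0.2757) and (2.6000, h(r₁)) crosses zero at r₂ = 2.5830.
So (2.5000, 0.2757), (2.6000, h(r₁)), (2.5830, 0) are collinear:
h(r₁) = 0.2757 · (2.6000 − 2.5830) / (2.5000 − 2.5830) = 0.2757 · (0.017000)/(-0.083000) = -0.056469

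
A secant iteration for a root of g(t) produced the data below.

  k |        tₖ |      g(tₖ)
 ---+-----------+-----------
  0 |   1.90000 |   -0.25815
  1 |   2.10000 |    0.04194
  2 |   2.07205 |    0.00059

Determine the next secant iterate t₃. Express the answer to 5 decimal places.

2.07165

t₃ = 2.07205 − 0.00059·(2.07205 − 2.10000) / (0.00059 − 0.04194)
   = 2.07205 − (-0.0000165)/(-0.0413500) = 2.0716512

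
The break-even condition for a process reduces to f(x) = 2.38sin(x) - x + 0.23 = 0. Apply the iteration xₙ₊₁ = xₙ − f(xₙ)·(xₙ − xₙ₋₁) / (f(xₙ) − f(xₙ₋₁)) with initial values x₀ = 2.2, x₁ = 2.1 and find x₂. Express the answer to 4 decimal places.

2.1801

f(2.2) = -0.045779, f(2.1) = 0.184438
x₂ = 2.100000 − 0.184438·(2.100000 − 2.200000) / (0.184438 − (-0.045779)) = 2.100000 − (-0.018444)/(0.230217) = 2.180115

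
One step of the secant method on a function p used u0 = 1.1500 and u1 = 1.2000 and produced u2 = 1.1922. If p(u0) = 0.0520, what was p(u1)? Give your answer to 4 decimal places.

-0.0096

The secant line through (1.1500, 0.0520) and (1.2000, p(u1)) crosses zero at u2 = 1.1922.
So (1.1500, 0.0520), (1.2000, p(u1)), (1.1922, 0) are collinear:
p(u1) = 0.0520 · (1.2000 − 1.1922) / (1.1500 − 1.1922) = 0.0520 · (0.007800)/(-0.042200) = -0.009611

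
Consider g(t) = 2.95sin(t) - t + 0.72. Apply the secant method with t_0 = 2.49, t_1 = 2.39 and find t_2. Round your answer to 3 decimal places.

2.496

g(2.49) = 0.01904, g(2.39) = 0.34427
t_2 = 2.39000 − 0.34427·(2.39000 − 2.49000) / (0.34427 − 0.01904) = 2.39000 − (-0.03443)/(0.32523) = 2.49585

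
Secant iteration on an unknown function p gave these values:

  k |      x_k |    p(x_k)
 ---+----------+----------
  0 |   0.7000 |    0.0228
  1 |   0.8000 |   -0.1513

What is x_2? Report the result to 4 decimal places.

x_2 = 0.8000 − (-0.1513)·(0.8000 − 0.7000) / (-0.1513 − 0.0228)
   = 0.8000 − (-0.015130)/(-0.174100) = 0.713096

0.7131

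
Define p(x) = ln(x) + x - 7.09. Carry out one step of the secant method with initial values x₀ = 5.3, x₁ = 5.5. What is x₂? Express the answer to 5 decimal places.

p(5.3) = -0.1222932, p(5.5) = 0.1147481
x₂ = 5.5000000 − 0.1147481·(5.5000000 − 5.3000000) / (0.1147481 − (-0.1222932)) = 5.5000000 − (0.0229496)/(0.2370413) = 5.4031830

5.40318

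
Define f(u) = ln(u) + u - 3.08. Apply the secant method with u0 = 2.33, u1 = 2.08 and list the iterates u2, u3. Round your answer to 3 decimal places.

2.264, 2.263

f(2.33) = 0.09587, f(2.08) = -0.26763
u2 = 2.08000 − (-0.26763)·(2.08000 − 2.33000) / (-0.26763 − 0.09587) = 2.08000 − (0.06691)/(-0.36350) = 2.26407
f(2.26407) = 0.00123
u3 = 2.26407 − 0.00123·(2.26407 − 2.08000) / (0.00123 − (-0.26763)) = 2.26407 − (0.00023)/(0.26886) = 2.26323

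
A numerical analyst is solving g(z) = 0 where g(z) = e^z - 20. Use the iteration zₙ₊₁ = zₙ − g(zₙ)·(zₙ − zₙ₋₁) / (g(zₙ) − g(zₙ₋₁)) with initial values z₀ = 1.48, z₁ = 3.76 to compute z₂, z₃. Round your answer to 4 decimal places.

g(1.48) = -15.607054, g(3.76) = 22.948426
z₂ = 3.760000 − 22.948426·(3.760000 − 1.480000) / (22.948426 − (-15.607054)) = 3.760000 − (52.322411)/(38.555480) = 2.402932
g(2.402932) = -8.944457
z₃ = 2.402932 − (-8.944457)·(2.402932 − 3.760000) / (-8.944457 − 22.948426) = 2.402932 − (12.138237)/(-31.892883) = 2.783526

2.4029, 2.7835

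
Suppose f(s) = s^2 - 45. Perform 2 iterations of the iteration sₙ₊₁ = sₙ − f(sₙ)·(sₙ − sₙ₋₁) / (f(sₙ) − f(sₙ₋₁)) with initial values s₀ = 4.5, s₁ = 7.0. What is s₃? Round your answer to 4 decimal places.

6.7070

f(4.5) = -24.750000, f(7.0) = 4.000000
s₂ = 7.000000 − 4.000000·(7.000000 − 4.500000) / (4.000000 − (-24.750000)) = 7.000000 − (10.000000)/(28.750000) = 6.652174
f(6.652174) = -0.748582
s₃ = 6.652174 − (-0.748582)·(6.652174 − 7.000000) / (-0.748582 − 4.000000) = 6.652174 − (0.260376)/(-4.748582) = 6.707006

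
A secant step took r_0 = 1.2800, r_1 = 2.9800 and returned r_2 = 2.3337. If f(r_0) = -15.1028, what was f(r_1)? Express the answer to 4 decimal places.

9.2635

The secant line through (1.2800, -15.1028) and (2.9800, f(r_1)) crosses zero at r_2 = 2.3337.
So (1.2800, -15.1028), (2.9800, f(r_1)), (2.3337, 0) are collinear:
f(r_1) = -15.1028 · (2.9800 − 2.3337) / (1.2800 − 2.3337) = -15.1028 · (0.646300)/(-1.053700) = 9.263490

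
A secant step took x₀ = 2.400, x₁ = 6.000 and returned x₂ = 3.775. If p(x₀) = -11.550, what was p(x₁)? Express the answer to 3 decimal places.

18.690

The secant line through (2.400, -11.550) and (6.000, p(x₁)) crosses zero at x₂ = 3.775.
So (2.400, -11.550), (6.000, p(x₁)), (3.775, 0) are collinear:
p(x₁) = -11.550 · (6.000 − 3.775) / (2.400 − 3.775) = -11.550 · (2.22500)/(-1.37500) = 18.69000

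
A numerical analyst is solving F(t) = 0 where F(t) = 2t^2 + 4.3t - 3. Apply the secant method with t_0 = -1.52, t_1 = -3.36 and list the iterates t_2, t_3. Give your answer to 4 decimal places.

-2.4202, -2.6533

F(-1.52) = -4.915200, F(-3.36) = 5.131200
t_2 = -3.360000 − 5.131200·(-3.360000 − (-1.520000)) / (5.131200 − (-4.915200)) = -3.360000 − (-9.441408)/(10.046400) = -2.420220
F(-2.420220) = -1.692017
t_3 = -2.420220 − (-1.692017)·(-2.420220 − (-3.360000)) / (-1.692017 − 5.131200) = -2.420220 − (-1.590125)/(-6.823217) = -2.653266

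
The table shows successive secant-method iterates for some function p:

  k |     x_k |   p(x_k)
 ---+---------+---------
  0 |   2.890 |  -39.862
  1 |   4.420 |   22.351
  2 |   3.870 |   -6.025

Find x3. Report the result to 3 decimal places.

3.987

x3 = 3.870 − (-6.025)·(3.870 − 4.420) / (-6.025 − 22.351)
   = 3.870 − (3.31375)/(-28.37600) = 3.98678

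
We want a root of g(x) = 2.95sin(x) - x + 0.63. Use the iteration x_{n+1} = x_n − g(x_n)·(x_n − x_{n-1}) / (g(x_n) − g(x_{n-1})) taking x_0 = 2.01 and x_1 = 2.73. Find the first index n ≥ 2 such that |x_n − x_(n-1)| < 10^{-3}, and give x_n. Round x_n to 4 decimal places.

g(2.01) = 1.290017, g(2.73) = -0.919795
x_2 = 2.730000 − (-0.919795)·(0.720000)/(-2.209812) = 2.430313;  |Δ| = 0.299687
g(2.430313) = 0.125458
x_3 = 2.430313 − 0.125458·(-0.299687)/(1.045254) = 2.466283;  |Δ| = 0.035971
g(2.466283) = 0.007876
x_4 = 2.466283 − 0.007876·(0.035971)/(-0.117582) = 2.468693;  |Δ| = 0.002409
g(2.468693) = -0.000086
x_5 = 2.468693 − (-0.000086)·(0.002409)/(-0.007963) = 2.468667;  |Δ| = 0.000026
|x_5 − x_4| = 0.000026 < 10^{-3}

n = 5, x_n = 2.4687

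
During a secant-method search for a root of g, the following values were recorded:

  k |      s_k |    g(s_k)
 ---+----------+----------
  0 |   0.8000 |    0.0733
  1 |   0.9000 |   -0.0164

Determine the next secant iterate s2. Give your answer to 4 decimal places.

s2 = 0.9000 − (-0.0164)·(0.9000 − 0.8000) / (-0.0164 − 0.0733)
   = 0.9000 − (-0.001640)/(-0.089700) = 0.881717

0.8817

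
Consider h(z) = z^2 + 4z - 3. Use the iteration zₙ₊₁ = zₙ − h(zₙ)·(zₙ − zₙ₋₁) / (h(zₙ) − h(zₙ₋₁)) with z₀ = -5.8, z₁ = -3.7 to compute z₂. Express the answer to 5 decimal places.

h(-5.8) = 7.4400000, h(-3.7) = -4.1100000
z₂ = -3.7000000 − (-4.1100000)·(-3.7000000 − (-5.8000000)) / (-4.1100000 − 7.4400000) = -3.7000000 − (-8.6310000)/(-11.5500000) = -4.4472727

-4.44727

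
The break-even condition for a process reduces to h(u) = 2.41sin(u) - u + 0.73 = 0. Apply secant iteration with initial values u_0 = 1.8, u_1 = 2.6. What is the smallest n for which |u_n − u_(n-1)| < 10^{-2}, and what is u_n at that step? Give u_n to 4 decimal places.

n = 4, u_n = 2.3848

h(1.8) = 1.276973, h(2.6) = -0.627642
u_2 = 2.600000 − (-0.627642)·(0.800000)/(-1.904614) = 2.336370;  |Δ| = 0.263630
h(2.336370) = 0.131204
u_3 = 2.336370 − 0.131204·(-0.263630)/(0.758845) = 2.381951;  |Δ| = 0.045581
h(2.381951) = 0.007722
u_4 = 2.381951 − 0.007722·(0.045581)/(-0.123481) = 2.384802;  |Δ| = 0.002851
|u_4 − u_3| = 0.002851 < 10^{-2}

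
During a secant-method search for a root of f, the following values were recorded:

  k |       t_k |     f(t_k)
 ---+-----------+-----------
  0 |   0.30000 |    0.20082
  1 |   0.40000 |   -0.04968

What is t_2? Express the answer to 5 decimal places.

t_2 = 0.40000 − (-0.04968)·(0.40000 − 0.30000) / (-0.04968 − 0.20082)
   = 0.40000 − (-0.0049680)/(-0.2505000) = 0.3801677

0.38017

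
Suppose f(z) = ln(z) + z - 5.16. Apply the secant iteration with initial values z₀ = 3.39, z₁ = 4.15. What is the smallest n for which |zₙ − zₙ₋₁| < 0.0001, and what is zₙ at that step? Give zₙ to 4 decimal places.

n = 4, zₙ = 3.8198

f(3.39) = -0.549170, f(4.15) = 0.413108
z₂ = 4.150000 − 0.413108·(0.760000)/(0.962278) = 3.823730;  |Δ| = 0.326270
f(3.823730) = 0.004957
z₃ = 3.823730 − 0.004957·(-0.326270)/(-0.408152) = 3.819768;  |Δ| = 0.003962
f(3.819768) = -0.000042
z₄ = 3.819768 − (-0.000042)·(-0.003962)/(-0.004999) = 3.819802;  |Δ| = 0.000034
|z₄ − z₃| = 0.000034 < 0.0001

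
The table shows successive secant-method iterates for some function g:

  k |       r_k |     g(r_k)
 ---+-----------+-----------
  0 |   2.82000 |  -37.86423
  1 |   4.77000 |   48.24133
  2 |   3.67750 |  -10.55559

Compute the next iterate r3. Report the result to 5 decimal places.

r3 = 3.67750 − (-10.55559)·(3.67750 − 4.77000) / (-10.55559 − 48.24133)
   = 3.67750 − (11.5319821)/(-58.7969200) = 3.8736324

3.87363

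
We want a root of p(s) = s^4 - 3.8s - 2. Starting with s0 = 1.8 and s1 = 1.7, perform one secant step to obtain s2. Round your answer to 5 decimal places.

1.70611

p(1.8) = 1.6576000, p(1.7) = -0.1079000
s2 = 1.7000000 − (-0.1079000)·(1.7000000 − 1.8000000) / (-0.1079000 − 1.6576000) = 1.7000000 − (0.0107900)/(-1.7655000) = 1.7061116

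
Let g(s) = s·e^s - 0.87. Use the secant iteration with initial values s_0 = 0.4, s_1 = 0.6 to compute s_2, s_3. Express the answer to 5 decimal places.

g(0.4) = -0.2732701, g(0.6) = 0.2232713
s_2 = 0.6000000 − 0.2232713·(0.6000000 − 0.4000000) / (0.2232713 − (-0.2732701)) = 0.6000000 − (0.0446543)/(0.4965414) = 0.5100694
g(0.5100694) = -0.0205269
s_3 = 0.5100694 − (-0.0205269)·(0.5100694 − 0.6000000) / (-0.0205269 − 0.2232713) = 0.5100694 − (0.0018460)/(-0.2437982) = 0.5176412

0.51007, 0.51764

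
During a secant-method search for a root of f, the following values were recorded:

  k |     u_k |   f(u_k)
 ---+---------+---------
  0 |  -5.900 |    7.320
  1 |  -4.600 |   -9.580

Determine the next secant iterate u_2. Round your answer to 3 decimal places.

-5.337

u_2 = -4.600 − (-9.580)·(-4.600 − (-5.900)) / (-9.580 − 7.320)
   = -4.600 − (-12.45400)/(-16.90000) = -5.33692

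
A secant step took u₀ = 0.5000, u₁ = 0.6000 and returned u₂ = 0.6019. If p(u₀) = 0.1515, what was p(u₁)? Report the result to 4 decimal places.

The secant line through (0.5000, 0.1515) and (0.6000, p(u₁)) crosses zero at u₂ = 0.6019.
So (0.5000, 0.1515), (0.6000, p(u₁)), (0.6019, 0) are collinear:
p(u₁) = 0.1515 · (0.6000 − 0.6019) / (0.5000 − 0.6019) = 0.1515 · (-0.001900)/(-0.101900) = 0.002825

0.0028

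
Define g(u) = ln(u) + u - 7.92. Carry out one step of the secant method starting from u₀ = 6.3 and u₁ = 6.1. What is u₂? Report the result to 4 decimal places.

g(6.3) = 0.220550, g(6.1) = -0.011711
u₂ = 6.100000 − (-0.011711)·(6.100000 − 6.300000) / (-0.011711 − 0.220550) = 6.100000 − (0.002342)/(-0.232261) = 6.110085

6.1101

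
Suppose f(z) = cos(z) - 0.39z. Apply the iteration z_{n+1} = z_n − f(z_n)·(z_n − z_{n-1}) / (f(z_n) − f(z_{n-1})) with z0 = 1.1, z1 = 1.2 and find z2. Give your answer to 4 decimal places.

f(1.1) = 0.024596, f(1.2) = -0.105642
z2 = 1.200000 − (-0.105642)·(1.200000 − 1.100000) / (-0.105642 − 0.024596) = 1.200000 − (-0.010564)/(-0.130238) = 1.118885

1.1189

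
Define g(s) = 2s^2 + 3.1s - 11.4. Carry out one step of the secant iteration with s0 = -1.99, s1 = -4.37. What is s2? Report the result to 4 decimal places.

g(-1.99) = -9.648800, g(-4.37) = 13.246800
s2 = -4.370000 − 13.246800·(-4.370000 − (-1.990000)) / (13.246800 − (-9.648800)) = -4.370000 − (-31.527384)/(22.895600) = -2.992994

-2.9930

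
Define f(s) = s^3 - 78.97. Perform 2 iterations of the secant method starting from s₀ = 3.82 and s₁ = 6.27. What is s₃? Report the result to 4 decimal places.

4.2294

f(3.82) = -23.227032, f(6.27) = 167.521883
s₂ = 6.270000 − 167.521883·(6.270000 − 3.820000) / (167.521883 − (-23.227032)) = 6.270000 − (410.428613)/(190.748915) = 4.118331
f(4.118331) = -9.120451
s₃ = 4.118331 − (-9.120451)·(4.118331 − 6.270000) / (-9.120451 − 167.521883) = 4.118331 − (19.624197)/(-176.642334) = 4.229426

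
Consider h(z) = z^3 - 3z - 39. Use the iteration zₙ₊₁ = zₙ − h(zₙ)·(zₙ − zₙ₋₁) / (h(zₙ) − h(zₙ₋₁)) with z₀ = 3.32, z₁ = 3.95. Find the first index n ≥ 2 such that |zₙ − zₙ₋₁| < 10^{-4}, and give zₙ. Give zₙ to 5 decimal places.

n = 5, zₙ = 3.68541

h(3.32) = -12.3656320, h(3.95) = 10.7798750
z₂ = 3.9500000 − 10.7798750·(0.6300000)/(23.1455070) = 3.6565814;  |Δ| = 0.2934186
h(3.6565814) = -1.0791009
z₃ = 3.6565814 − (-1.0791009)·(-0.2934186)/(-11.8589759) = 3.6832809;  |Δ| = 0.0266995
h(3.6832809) = -0.0803980
z₄ = 3.6832809 − (-0.0803980)·(0.0266995)/(0.9987029) = 3.6854303;  |Δ| = 0.0021494
h(3.6854303) = 0.0006836
z₅ = 3.6854303 − 0.0006836·(0.0021494)/(0.0810816) = 3.6854121;  |Δ| = 0.0000181
|z₅ − z₄| = 0.0000181 < 10^{-4}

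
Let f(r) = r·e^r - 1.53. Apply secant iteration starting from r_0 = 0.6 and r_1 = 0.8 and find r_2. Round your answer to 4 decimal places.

0.7271

f(0.6) = -0.436729, f(0.8) = 0.250433
r_2 = 0.800000 − 0.250433·(0.800000 − 0.600000) / (0.250433 − (-0.436729)) = 0.800000 − (0.050087)/(0.687161) = 0.727111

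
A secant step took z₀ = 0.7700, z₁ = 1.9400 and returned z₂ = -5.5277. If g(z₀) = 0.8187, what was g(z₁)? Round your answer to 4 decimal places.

0.9708

The secant line through (0.7700, 0.8187) and (1.9400, g(z₁)) crosses zero at z₂ = -5.5277.
So (0.7700, 0.8187), (1.9400, g(z₁)), (-5.5277, 0) are collinear:
g(z₁) = 0.8187 · (1.9400 − (-5.5277)) / (0.7700 − (-5.5277)) = 0.8187 · (7.467700)/(6.297700) = 0.970800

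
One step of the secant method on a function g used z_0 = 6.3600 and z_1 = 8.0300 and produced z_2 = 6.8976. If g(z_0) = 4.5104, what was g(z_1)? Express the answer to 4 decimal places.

-9.5007

The secant line through (6.3600, 4.5104) and (8.0300, g(z_1)) crosses zero at z_2 = 6.8976.
So (6.3600, 4.5104), (8.0300, g(z_1)), (6.8976, 0) are collinear:
g(z_1) = 4.5104 · (8.0300 − 6.8976) / (6.3600 − 6.8976) = 4.5104 · (1.132400)/(-0.537600) = -9.500701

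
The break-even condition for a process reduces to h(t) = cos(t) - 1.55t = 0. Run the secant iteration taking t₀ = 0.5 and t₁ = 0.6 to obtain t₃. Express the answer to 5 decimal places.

h(0.5) = 0.1025826, h(0.6) = -0.1046644
t₂ = 0.6000000 − (-0.1046644)·(0.6000000 − 0.5000000) / (-0.1046644 − 0.1025826) = 0.6000000 − (-0.0104664)/(-0.2072469) = 0.5494977
h(0.5494977) = 0.0010654
t₃ = 0.5494977 − 0.0010654·(0.5494977 − 0.6000000) / (0.0010654 − (-0.1046644)) = 0.5494977 − (-0.0000538)/(0.1057298) = 0.5500067

0.55001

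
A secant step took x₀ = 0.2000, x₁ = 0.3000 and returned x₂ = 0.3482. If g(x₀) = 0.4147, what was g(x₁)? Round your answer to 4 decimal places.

The secant line through (0.2000, 0.4147) and (0.3000, g(x₁)) crosses zero at x₂ = 0.3482.
So (0.2000, 0.4147), (0.3000, g(x₁)), (0.3482, 0) are collinear:
g(x₁) = 0.4147 · (0.3000 − 0.3482) / (0.2000 − 0.3482) = 0.4147 · (-0.048200)/(-0.148200) = 0.134875

0.1349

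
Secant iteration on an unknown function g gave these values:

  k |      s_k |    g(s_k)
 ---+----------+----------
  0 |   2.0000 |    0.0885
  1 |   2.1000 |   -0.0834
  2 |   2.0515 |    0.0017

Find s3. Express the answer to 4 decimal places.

s3 = 2.0515 − 0.0017·(2.0515 − 2.1000) / (0.0017 − (-0.0834))
   = 2.0515 − (-0.000082)/(0.085100) = 2.052469

2.0525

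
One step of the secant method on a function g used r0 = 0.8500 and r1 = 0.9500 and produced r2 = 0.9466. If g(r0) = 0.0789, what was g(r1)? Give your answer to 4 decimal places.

The secant line through (0.8500, 0.0789) and (0.9500, g(r1)) crosses zero at r2 = 0.9466.
So (0.8500, 0.0789), (0.9500, g(r1)), (0.9466, 0) are collinear:
g(r1) = 0.0789 · (0.9500 − 0.9466) / (0.8500 − 0.9466) = 0.0789 · (0.003400)/(-0.096600) = -0.002777

-0.0028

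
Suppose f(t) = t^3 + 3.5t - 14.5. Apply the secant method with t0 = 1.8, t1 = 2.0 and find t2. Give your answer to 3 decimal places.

f(1.8) = -2.36800, f(2.0) = 0.50000
t2 = 2.00000 − 0.50000·(2.00000 − 1.80000) / (0.50000 − (-2.36800)) = 2.00000 − (0.10000)/(2.86800) = 1.96513

1.965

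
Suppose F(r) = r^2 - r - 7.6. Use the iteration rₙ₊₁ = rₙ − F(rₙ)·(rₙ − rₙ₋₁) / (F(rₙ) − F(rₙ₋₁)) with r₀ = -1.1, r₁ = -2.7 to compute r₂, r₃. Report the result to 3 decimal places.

F(-1.1) = -5.29000, F(-2.7) = 2.39000
r₂ = -2.70000 − 2.39000·(-2.70000 − (-1.10000)) / (2.39000 − (-5.29000)) = -2.70000 − (-3.82400)/(7.68000) = -2.20208
F(-2.20208) = -0.54875
r₃ = -2.20208 − (-0.54875)·(-2.20208 − (-2.70000)) / (-0.54875 − 2.39000) = -2.20208 − (-0.27323)/(-2.93875) = -2.29506

-2.202, -2.295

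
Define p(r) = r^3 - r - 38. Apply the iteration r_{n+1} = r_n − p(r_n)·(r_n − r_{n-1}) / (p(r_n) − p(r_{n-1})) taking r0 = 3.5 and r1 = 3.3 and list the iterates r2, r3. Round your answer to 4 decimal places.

3.4592, 3.4612

p(3.5) = 1.375000, p(3.3) = -5.363000
r2 = 3.300000 − (-5.363000)·(3.300000 − 3.500000) / (-5.363000 − 1.375000) = 3.300000 − (1.072600)/(-6.738000) = 3.459187
p(3.459187) = -0.066653
r3 = 3.459187 − (-0.066653)·(3.459187 − 3.300000) / (-0.066653 − (-5.363000)) = 3.459187 − (-0.010610)/(5.296347) = 3.461190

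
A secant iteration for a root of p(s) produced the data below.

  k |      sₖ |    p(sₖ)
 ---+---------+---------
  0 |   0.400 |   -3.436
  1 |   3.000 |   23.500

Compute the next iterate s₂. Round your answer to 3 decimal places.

0.732

s₂ = 3.000 − 23.500·(3.000 − 0.400) / (23.500 − (-3.436))
   = 3.000 − (61.10000)/(26.93600) = 0.73166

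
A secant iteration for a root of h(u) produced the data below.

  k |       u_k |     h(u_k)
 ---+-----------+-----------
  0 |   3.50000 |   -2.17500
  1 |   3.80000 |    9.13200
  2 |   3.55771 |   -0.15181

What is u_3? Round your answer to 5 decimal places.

u_3 = 3.55771 − (-0.15181)·(3.55771 − 3.80000) / (-0.15181 − 9.13200)
   = 3.55771 − (0.0367820)/(-9.2838100) = 3.5616720

3.56167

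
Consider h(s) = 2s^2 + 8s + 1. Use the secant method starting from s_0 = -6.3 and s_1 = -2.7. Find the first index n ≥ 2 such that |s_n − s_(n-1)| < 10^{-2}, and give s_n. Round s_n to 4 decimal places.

n = 6, s_n = -3.8709

h(-6.3) = 29.980000, h(-2.7) = -6.020000
s_2 = -2.700000 − (-6.020000)·(3.600000)/(-36.000000) = -3.302000;  |Δ| = 0.602000
h(-3.302000) = -3.609592
s_3 = -3.302000 − (-3.609592)·(-0.602000)/(2.410408) = -4.203497;  |Δ| = 0.901497
h(-4.203497) = 2.710794
s_4 = -4.203497 − 2.710794·(-0.901497)/(6.320386) = -3.816847;  |Δ| = 0.386649
h(-3.816847) = -0.398131
s_5 = -3.816847 − (-0.398131)·(0.386649)/(-3.108924) = -3.866362;  |Δ| = 0.049514
h(-3.866362) = -0.033386
s_6 = -3.866362 − (-0.033386)·(-0.049514)/(0.364744) = -3.870894;  |Δ| = 0.004532
|s_6 − s_5| = 0.004532 < 10^{-2}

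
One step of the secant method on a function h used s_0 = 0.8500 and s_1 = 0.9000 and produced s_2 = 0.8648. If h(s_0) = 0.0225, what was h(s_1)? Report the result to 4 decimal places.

The secant line through (0.8500, 0.0225) and (0.9000, h(s_1)) crosses zero at s_2 = 0.8648.
So (0.8500, 0.0225), (0.9000, h(s_1)), (0.8648, 0) are collinear:
h(s_1) = 0.0225 · (0.9000 − 0.8648) / (0.8500 − 0.8648) = 0.0225 · (0.035200)/(-0.014800) = -0.053514

-0.0535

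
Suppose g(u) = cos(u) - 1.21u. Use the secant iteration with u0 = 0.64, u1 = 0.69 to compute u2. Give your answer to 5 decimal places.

g(0.64) = 0.0276958, g(0.69) = -0.0636540
u2 = 0.6900000 − (-0.0636540)·(0.6900000 − 0.6400000) / (-0.0636540 − 0.0276958) = 0.6900000 − (-0.0031827)/(-0.0913497) = 0.6551592

0.65516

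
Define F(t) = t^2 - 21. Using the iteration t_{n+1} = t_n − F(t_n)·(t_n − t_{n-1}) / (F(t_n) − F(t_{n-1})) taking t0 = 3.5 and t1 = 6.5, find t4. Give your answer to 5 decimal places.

F(3.5) = -8.7500000, F(6.5) = 21.2500000
t2 = 6.5000000 − 21.2500000·(6.5000000 − 3.5000000) / (21.2500000 − (-8.7500000)) = 6.5000000 − (63.7500000)/(30.0000000) = 4.3750000
F(4.3750000) = -1.8593750
t3 = 4.3750000 − (-1.8593750)·(4.3750000 − 6.5000000) / (-1.8593750 − 21.2500000) = 4.3750000 − (3.9511719)/(-23.1093750) = 4.5459770
F(4.5459770) = -0.3340930
t4 = 4.5459770 − (-0.3340930)·(4.5459770 − 4.3750000) / (-0.3340930 − (-1.8593750)) = 4.5459770 − (-0.0571222)/(1.5252820) = 4.5834273

4.58343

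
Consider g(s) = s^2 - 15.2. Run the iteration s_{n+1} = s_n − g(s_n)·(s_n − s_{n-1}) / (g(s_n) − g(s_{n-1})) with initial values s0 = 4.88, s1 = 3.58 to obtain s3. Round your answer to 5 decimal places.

3.90030

g(4.88) = 8.6144000, g(3.58) = -2.3836000
s2 = 3.5800000 − (-2.3836000)·(3.5800000 − 4.8800000) / (-2.3836000 − 8.6144000) = 3.5800000 − (3.0986800)/(-10.9980000) = 3.8617494
g(3.8617494) = -0.2868915
s3 = 3.8617494 − (-0.2868915)·(3.8617494 − 3.5800000) / (-0.2868915 − (-2.3836000)) = 3.8617494 − (-0.0808315)/(2.0967085) = 3.9003010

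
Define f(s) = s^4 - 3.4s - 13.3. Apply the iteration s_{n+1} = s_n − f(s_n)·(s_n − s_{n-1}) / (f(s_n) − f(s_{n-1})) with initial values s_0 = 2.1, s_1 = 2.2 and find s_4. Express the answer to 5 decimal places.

f(2.1) = -0.9919000, f(2.2) = 2.6456000
s_2 = 2.2000000 − 2.6456000·(2.2000000 − 2.1000000) / (2.6456000 − (-0.9919000)) = 2.2000000 − (0.2645600)/(3.6375000) = 2.1272687
f(2.1272687) = -0.0546248
s_3 = 2.1272687 − (-0.0546248)·(2.1272687 − 2.2000000) / (-0.0546248 − 2.6456000) = 2.1272687 − (0.0039729)/(-2.7002248) = 2.1287401
f(2.1287401) = -0.0029135
s_4 = 2.1287401 − (-0.0029135)·(2.1287401 − 2.1272687) / (-0.0029135 − (-0.0546248)) = 2.1287401 − (-0.0000043)/(0.0517113) = 2.1288230

2.12882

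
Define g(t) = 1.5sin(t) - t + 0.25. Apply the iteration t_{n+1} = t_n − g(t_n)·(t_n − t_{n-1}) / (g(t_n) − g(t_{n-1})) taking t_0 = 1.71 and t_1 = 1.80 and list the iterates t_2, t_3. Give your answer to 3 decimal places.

1.730, 1.731

g(1.71) = 0.02549, g(1.80) = -0.08923
t_2 = 1.80000 − (-0.08923)·(1.80000 − 1.71000) / (-0.08923 − 0.02549) = 1.80000 − (-0.00803)/(-0.11472) = 1.73000
g(1.73000) = 0.00103
t_3 = 1.73000 − 0.00103·(1.73000 − 1.80000) / (0.00103 − (-0.08923)) = 1.73000 − (-0.00007)/(0.09026) = 1.73080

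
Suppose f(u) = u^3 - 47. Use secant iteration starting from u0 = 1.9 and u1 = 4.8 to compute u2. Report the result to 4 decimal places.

3.0222

f(1.9) = -40.141000, f(4.8) = 63.592000
u2 = 4.800000 − 63.592000·(4.800000 − 1.900000) / (63.592000 − (-40.141000)) = 4.800000 − (184.416800)/(103.733000) = 3.022197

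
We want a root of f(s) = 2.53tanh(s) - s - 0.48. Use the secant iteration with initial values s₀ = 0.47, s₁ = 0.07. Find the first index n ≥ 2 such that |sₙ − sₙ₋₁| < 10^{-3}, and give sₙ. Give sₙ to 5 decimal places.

f(0.47) = 0.1586443, f(0.07) = -0.3731887
s₂ = 0.0700000 − (-0.3731887)·(-0.4000000)/(-0.5318330) = 0.3506811;  |Δ| = 0.2806811
f(0.3506811) = 0.0218769
s₃ = 0.3506811 − 0.0218769·(0.2806811)/(0.3950656) = 0.3351383;  |Δ| = 0.0155428
f(0.3351383) = 0.0023811
s₄ = 0.3351383 − 0.0023811·(-0.0155428)/(-0.0194959) = 0.3332400;  |Δ| = 0.0018983
f(0.3332400) = -0.0000245
s₅ = 0.3332400 − (-0.0000245)·(-0.0018983)/(-0.0024055) = 0.3332593;  |Δ| = 0.0000193
|s₅ − s₄| = 0.0000193 < 10^{-3}

n = 5, sₙ = 0.33326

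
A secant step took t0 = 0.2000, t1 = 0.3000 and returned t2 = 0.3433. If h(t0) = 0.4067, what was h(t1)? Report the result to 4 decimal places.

0.1229

The secant line through (0.2000, 0.4067) and (0.3000, h(t1)) crosses zero at t2 = 0.3433.
So (0.2000, 0.4067), (0.3000, h(t1)), (0.3433, 0) are collinear:
h(t1) = 0.4067 · (0.3000 − 0.3433) / (0.2000 − 0.3433) = 0.4067 · (-0.043300)/(-0.143300) = 0.122890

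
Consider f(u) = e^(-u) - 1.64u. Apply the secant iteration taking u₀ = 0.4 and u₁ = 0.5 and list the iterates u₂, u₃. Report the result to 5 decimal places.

f(0.4) = 0.0143200, f(0.5) = -0.2134693
u₂ = 0.5000000 − (-0.2134693)·(0.5000000 − 0.4000000) / (-0.2134693 − 0.0143200) = 0.5000000 − (-0.0213469)/(-0.2277894) = 0.4062865
f(0.4062865) = -0.0001906
u₃ = 0.4062865 − (-0.0001906)·(0.4062865 − 0.5000000) / (-0.0001906 − (-0.2134693)) = 0.4062865 − (0.0000179)/(0.2132787) = 0.4062028

0.40629, 0.40620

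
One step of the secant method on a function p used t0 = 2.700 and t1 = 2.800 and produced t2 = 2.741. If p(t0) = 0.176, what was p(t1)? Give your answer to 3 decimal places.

The secant line through (2.700, 0.176) and (2.800, p(t1)) crosses zero at t2 = 2.741.
So (2.700, 0.176), (2.800, p(t1)), (2.741, 0) are collinear:
p(t1) = 0.176 · (2.800 − 2.741) / (2.700 − 2.741) = 0.176 · (0.05900)/(-0.04100) = -0.25327

-0.253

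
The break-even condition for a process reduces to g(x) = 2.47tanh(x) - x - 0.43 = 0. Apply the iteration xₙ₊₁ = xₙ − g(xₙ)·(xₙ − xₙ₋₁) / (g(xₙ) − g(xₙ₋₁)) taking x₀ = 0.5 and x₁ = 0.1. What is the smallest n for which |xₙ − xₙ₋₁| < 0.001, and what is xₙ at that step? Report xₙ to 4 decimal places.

g(0.5) = 0.211429, g(0.1) = -0.283820
x₂ = 0.100000 − (-0.283820)·(-0.400000)/(-0.495249) = 0.329234;  |Δ| = 0.229234
g(0.329234) = 0.025812
x₃ = 0.329234 − 0.025812·(0.229234)/(0.309632) = 0.310124;  |Δ| = 0.019110
g(0.310124) = 0.002235
x₄ = 0.310124 − 0.002235·(-0.019110)/(-0.023577) = 0.308313;  |Δ| = 0.001811
g(0.308313) = -0.000026
x₅ = 0.308313 − (-0.000026)·(-0.001811)/(-0.002261) = 0.308334;  |Δ| = 0.000021
|x₅ − x₄| = 0.000021 < 0.001

n = 5, xₙ = 0.3083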